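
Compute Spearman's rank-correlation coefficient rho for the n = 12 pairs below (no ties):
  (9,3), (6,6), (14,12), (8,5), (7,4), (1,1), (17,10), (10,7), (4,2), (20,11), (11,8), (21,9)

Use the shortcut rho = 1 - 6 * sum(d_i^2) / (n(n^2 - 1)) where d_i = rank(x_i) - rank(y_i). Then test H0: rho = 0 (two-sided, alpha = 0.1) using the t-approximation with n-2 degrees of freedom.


Step 1: Rank x and y separately (midranks; no ties here).
rank(x): 9->6, 6->3, 14->9, 8->5, 7->4, 1->1, 17->10, 10->7, 4->2, 20->11, 11->8, 21->12
rank(y): 3->3, 6->6, 12->12, 5->5, 4->4, 1->1, 10->10, 7->7, 2->2, 11->11, 8->8, 9->9
Step 2: d_i = R_x(i) - R_y(i); compute d_i^2.
  (6-3)^2=9, (3-6)^2=9, (9-12)^2=9, (5-5)^2=0, (4-4)^2=0, (1-1)^2=0, (10-10)^2=0, (7-7)^2=0, (2-2)^2=0, (11-11)^2=0, (8-8)^2=0, (12-9)^2=9
sum(d^2) = 36.
Step 3: rho = 1 - 6*36 / (12*(12^2 - 1)) = 1 - 216/1716 = 0.874126.
Step 4: Under H0, t = rho * sqrt((n-2)/(1-rho^2)) = 5.6912 ~ t(10).
Step 5: Two-sided p-value from the t-distribution with 10 df = 0.000201.
Step 6: alpha = 0.1. reject H0.

rho = 0.8741, p = 0.000201, reject H0 at alpha = 0.1.


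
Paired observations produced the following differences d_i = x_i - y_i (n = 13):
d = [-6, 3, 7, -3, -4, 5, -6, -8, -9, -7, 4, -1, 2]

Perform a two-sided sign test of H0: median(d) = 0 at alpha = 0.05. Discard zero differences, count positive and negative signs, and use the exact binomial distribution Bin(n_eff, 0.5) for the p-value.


Step 1: Discard zero differences. Original n = 13; n_eff = number of nonzero differences = 13.
Nonzero differences (with sign): -6, +3, +7, -3, -4, +5, -6, -8, -9, -7, +4, -1, +2
Step 2: Count signs: positive = 5, negative = 8.
Step 3: Under H0: P(positive) = 0.5, so the number of positives S ~ Bin(13, 0.5).
Step 4: Two-sided exact p-value = sum of Bin(13,0.5) probabilities at or below the observed probability = 0.581055.
Step 5: alpha = 0.05. fail to reject H0.

n_eff = 13, pos = 5, neg = 8, p = 0.581055, fail to reject H0.


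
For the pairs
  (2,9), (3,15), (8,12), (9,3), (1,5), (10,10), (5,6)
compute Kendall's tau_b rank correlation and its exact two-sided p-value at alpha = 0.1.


Step 1: Enumerate the 21 unordered pairs (i,j) with i<j and classify each by sign(x_j-x_i) * sign(y_j-y_i).
  (1,2):dx=+1,dy=+6->C; (1,3):dx=+6,dy=+3->C; (1,4):dx=+7,dy=-6->D; (1,5):dx=-1,dy=-4->C
  (1,6):dx=+8,dy=+1->C; (1,7):dx=+3,dy=-3->D; (2,3):dx=+5,dy=-3->D; (2,4):dx=+6,dy=-12->D
  (2,5):dx=-2,dy=-10->C; (2,6):dx=+7,dy=-5->D; (2,7):dx=+2,dy=-9->D; (3,4):dx=+1,dy=-9->D
  (3,5):dx=-7,dy=-7->C; (3,6):dx=+2,dy=-2->D; (3,7):dx=-3,dy=-6->C; (4,5):dx=-8,dy=+2->D
  (4,6):dx=+1,dy=+7->C; (4,7):dx=-4,dy=+3->D; (5,6):dx=+9,dy=+5->C; (5,7):dx=+4,dy=+1->C
  (6,7):dx=-5,dy=-4->C
Step 2: C = 11, D = 10, total pairs = 21.
Step 3: tau = (C - D)/(n(n-1)/2) = (11 - 10)/21 = 0.047619.
Step 4: Exact two-sided p-value (enumerate n! = 5040 permutations of y under H0): p = 1.000000.
Step 5: alpha = 0.1. fail to reject H0.

tau_b = 0.0476 (C=11, D=10), p = 1.000000, fail to reject H0.


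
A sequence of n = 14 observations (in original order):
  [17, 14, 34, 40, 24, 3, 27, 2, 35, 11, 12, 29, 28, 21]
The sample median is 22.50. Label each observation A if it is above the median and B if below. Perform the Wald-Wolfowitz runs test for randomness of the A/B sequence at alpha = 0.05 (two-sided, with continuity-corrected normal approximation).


Step 1: Compute median = 22.50; label A = above, B = below.
Labels in order: BBAAABABABBAAB  (n_A = 7, n_B = 7)
Step 2: Count runs R = 9.
Step 3: Under H0 (random ordering), E[R] = 2*n_A*n_B/(n_A+n_B) + 1 = 2*7*7/14 + 1 = 8.0000.
        Var[R] = 2*n_A*n_B*(2*n_A*n_B - n_A - n_B) / ((n_A+n_B)^2 * (n_A+n_B-1)) = 8232/2548 = 3.2308.
        SD[R] = 1.7974.
Step 4: Continuity-corrected z = (R - 0.5 - E[R]) / SD[R] = (9 - 0.5 - 8.0000) / 1.7974 = 0.2782.
Step 5: Two-sided p-value via normal approximation = 2*(1 - Phi(|z|)) = 0.780879.
Step 6: alpha = 0.05. fail to reject H0.

R = 9, z = 0.2782, p = 0.780879, fail to reject H0.


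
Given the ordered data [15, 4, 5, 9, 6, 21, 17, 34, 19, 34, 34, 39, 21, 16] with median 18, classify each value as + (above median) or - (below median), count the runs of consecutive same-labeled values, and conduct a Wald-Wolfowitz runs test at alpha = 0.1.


Step 1: Compute median = 18; label A = above, B = below.
Labels in order: BBBBBABAAAAAAB  (n_A = 7, n_B = 7)
Step 2: Count runs R = 5.
Step 3: Under H0 (random ordering), E[R] = 2*n_A*n_B/(n_A+n_B) + 1 = 2*7*7/14 + 1 = 8.0000.
        Var[R] = 2*n_A*n_B*(2*n_A*n_B - n_A - n_B) / ((n_A+n_B)^2 * (n_A+n_B-1)) = 8232/2548 = 3.2308.
        SD[R] = 1.7974.
Step 4: Continuity-corrected z = (R + 0.5 - E[R]) / SD[R] = (5 + 0.5 - 8.0000) / 1.7974 = -1.3909.
Step 5: Two-sided p-value via normal approximation = 2*(1 - Phi(|z|)) = 0.164264.
Step 6: alpha = 0.1. fail to reject H0.

R = 5, z = -1.3909, p = 0.164264, fail to reject H0.


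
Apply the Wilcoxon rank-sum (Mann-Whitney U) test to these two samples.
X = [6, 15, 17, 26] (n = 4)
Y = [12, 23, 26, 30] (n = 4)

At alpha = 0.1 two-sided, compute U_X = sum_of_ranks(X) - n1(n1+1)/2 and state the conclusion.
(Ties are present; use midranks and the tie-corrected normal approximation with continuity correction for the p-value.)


Step 1: Combine and sort all 8 observations; assign midranks.
sorted (value, group): (6,X), (12,Y), (15,X), (17,X), (23,Y), (26,X), (26,Y), (30,Y)
ranks: 6->1, 12->2, 15->3, 17->4, 23->5, 26->6.5, 26->6.5, 30->8
Step 2: Rank sum for X: R1 = 1 + 3 + 4 + 6.5 = 14.5.
Step 3: U_X = R1 - n1(n1+1)/2 = 14.5 - 4*5/2 = 14.5 - 10 = 4.5.
       U_Y = n1*n2 - U_X = 16 - 4.5 = 11.5.
Step 4: Ties are present, so use the tie-corrected normal approximation (with continuity correction) for the p-value.
Step 5: p-value = 0.383630; compare to alpha = 0.1. fail to reject H0.

U_X = 4.5, p = 0.383630, fail to reject H0 at alpha = 0.1.


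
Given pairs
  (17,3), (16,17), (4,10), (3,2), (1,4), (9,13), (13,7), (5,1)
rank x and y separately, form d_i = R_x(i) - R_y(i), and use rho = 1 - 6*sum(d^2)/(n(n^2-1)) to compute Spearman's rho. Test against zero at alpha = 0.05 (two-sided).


Step 1: Rank x and y separately (midranks; no ties here).
rank(x): 17->8, 16->7, 4->3, 3->2, 1->1, 9->5, 13->6, 5->4
rank(y): 3->3, 17->8, 10->6, 2->2, 4->4, 13->7, 7->5, 1->1
Step 2: d_i = R_x(i) - R_y(i); compute d_i^2.
  (8-3)^2=25, (7-8)^2=1, (3-6)^2=9, (2-2)^2=0, (1-4)^2=9, (5-7)^2=4, (6-5)^2=1, (4-1)^2=9
sum(d^2) = 58.
Step 3: rho = 1 - 6*58 / (8*(8^2 - 1)) = 1 - 348/504 = 0.309524.
Step 4: Under H0, t = rho * sqrt((n-2)/(1-rho^2)) = 0.7973 ~ t(6).
Step 5: Two-sided p-value from the t-distribution with 6 df = 0.455645.
Step 6: alpha = 0.05. fail to reject H0.

rho = 0.3095, p = 0.455645, fail to reject H0 at alpha = 0.05.


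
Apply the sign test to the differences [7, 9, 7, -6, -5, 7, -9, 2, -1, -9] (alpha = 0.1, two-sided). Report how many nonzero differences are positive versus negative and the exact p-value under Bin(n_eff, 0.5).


Step 1: Discard zero differences. Original n = 10; n_eff = number of nonzero differences = 10.
Nonzero differences (with sign): +7, +9, +7, -6, -5, +7, -9, +2, -1, -9
Step 2: Count signs: positive = 5, negative = 5.
Step 3: Under H0: P(positive) = 0.5, so the number of positives S ~ Bin(10, 0.5).
Step 4: Two-sided exact p-value = sum of Bin(10,0.5) probabilities at or below the observed probability = 1.000000.
Step 5: alpha = 0.1. fail to reject H0.

n_eff = 10, pos = 5, neg = 5, p = 1.000000, fail to reject H0.


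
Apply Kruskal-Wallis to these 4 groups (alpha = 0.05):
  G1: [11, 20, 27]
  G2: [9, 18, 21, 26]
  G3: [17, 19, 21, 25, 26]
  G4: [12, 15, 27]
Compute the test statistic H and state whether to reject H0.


Step 1: Combine all N = 15 observations and assign midranks.
sorted (value, group, rank): (9,G2,1), (11,G1,2), (12,G4,3), (15,G4,4), (17,G3,5), (18,G2,6), (19,G3,7), (20,G1,8), (21,G2,9.5), (21,G3,9.5), (25,G3,11), (26,G2,12.5), (26,G3,12.5), (27,G1,14.5), (27,G4,14.5)
Step 2: Sum ranks within each group.
R_1 = 24.5 (n_1 = 3)
R_2 = 29 (n_2 = 4)
R_3 = 45 (n_3 = 5)
R_4 = 21.5 (n_4 = 3)
Step 3: H = 12/(N(N+1)) * sum(R_i^2/n_i) - 3(N+1)
     = 12/(15*16) * (24.5^2/3 + 29^2/4 + 45^2/5 + 21.5^2/3) - 3*16
     = 0.050000 * 969.417 - 48
     = 0.470833.
Step 4: Ties present; correction factor C = 1 - 18/(15^3 - 15) = 0.994643. Corrected H = 0.470833 / 0.994643 = 0.473369.
Step 5: Under H0, H ~ chi^2(3); p-value = 0.924702.
Step 6: alpha = 0.05. fail to reject H0.

H = 0.4734, df = 3, p = 0.924702, fail to reject H0.


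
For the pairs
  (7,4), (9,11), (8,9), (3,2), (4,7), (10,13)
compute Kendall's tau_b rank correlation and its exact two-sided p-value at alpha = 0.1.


Step 1: Enumerate the 15 unordered pairs (i,j) with i<j and classify each by sign(x_j-x_i) * sign(y_j-y_i).
  (1,2):dx=+2,dy=+7->C; (1,3):dx=+1,dy=+5->C; (1,4):dx=-4,dy=-2->C; (1,5):dx=-3,dy=+3->D
  (1,6):dx=+3,dy=+9->C; (2,3):dx=-1,dy=-2->C; (2,4):dx=-6,dy=-9->C; (2,5):dx=-5,dy=-4->C
  (2,6):dx=+1,dy=+2->C; (3,4):dx=-5,dy=-7->C; (3,5):dx=-4,dy=-2->C; (3,6):dx=+2,dy=+4->C
  (4,5):dx=+1,dy=+5->C; (4,6):dx=+7,dy=+11->C; (5,6):dx=+6,dy=+6->C
Step 2: C = 14, D = 1, total pairs = 15.
Step 3: tau = (C - D)/(n(n-1)/2) = (14 - 1)/15 = 0.866667.
Step 4: Exact two-sided p-value (enumerate n! = 720 permutations of y under H0): p = 0.016667.
Step 5: alpha = 0.1. reject H0.

tau_b = 0.8667 (C=14, D=1), p = 0.016667, reject H0.


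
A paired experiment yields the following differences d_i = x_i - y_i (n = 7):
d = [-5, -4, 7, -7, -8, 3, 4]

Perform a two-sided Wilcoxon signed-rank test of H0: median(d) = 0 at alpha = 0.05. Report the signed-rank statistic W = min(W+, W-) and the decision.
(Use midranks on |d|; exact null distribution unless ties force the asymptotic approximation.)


Step 1: Drop any zero differences (none here) and take |d_i|.
|d| = [5, 4, 7, 7, 8, 3, 4]
Step 2: Midrank |d_i| (ties get averaged ranks).
ranks: |5|->4, |4|->2.5, |7|->5.5, |7|->5.5, |8|->7, |3|->1, |4|->2.5
Step 3: Attach original signs; sum ranks with positive sign and with negative sign.
W+ = 5.5 + 1 + 2.5 = 9
W- = 4 + 2.5 + 5.5 + 7 = 19
(Check: W+ + W- = 28 should equal n(n+1)/2 = 28.)
Step 4: Test statistic W = min(W+, W-) = 9.
Step 5: Ties in |d|, so use the tie-corrected normal approximation.
        E[W] = n(n+1)/4 = 7*8/4 = 14.
        Tie groups: |d|=4 (t=2), |d|=7 (t=2); sum(t^3 - t) = 12.
        Var[W] = n(n+1)(2n+1)/24 - sum(t^3-t)/48 = 840/24 - 12/48 = 34.75.
        z = (W - E[W]) / sqrt(Var[W]) = (9 - 14) / 5.8949 = -0.8482.
        Two-sided p = 2*Phi(z) = 0.396333.
Step 6: alpha = 0.05. fail to reject H0.

W+ = 9, W- = 19, W = min = 9, p = 0.396333, fail to reject H0.


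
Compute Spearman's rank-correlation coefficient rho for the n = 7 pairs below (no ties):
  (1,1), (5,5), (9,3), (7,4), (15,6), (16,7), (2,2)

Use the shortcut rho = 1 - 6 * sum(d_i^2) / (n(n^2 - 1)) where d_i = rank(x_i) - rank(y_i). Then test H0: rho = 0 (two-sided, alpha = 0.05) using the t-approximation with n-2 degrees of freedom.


Step 1: Rank x and y separately (midranks; no ties here).
rank(x): 1->1, 5->3, 9->5, 7->4, 15->6, 16->7, 2->2
rank(y): 1->1, 5->5, 3->3, 4->4, 6->6, 7->7, 2->2
Step 2: d_i = R_x(i) - R_y(i); compute d_i^2.
  (1-1)^2=0, (3-5)^2=4, (5-3)^2=4, (4-4)^2=0, (6-6)^2=0, (7-7)^2=0, (2-2)^2=0
sum(d^2) = 8.
Step 3: rho = 1 - 6*8 / (7*(7^2 - 1)) = 1 - 48/336 = 0.857143.
Step 4: Under H0, t = rho * sqrt((n-2)/(1-rho^2)) = 3.7210 ~ t(5).
Step 5: Two-sided p-value from the t-distribution with 5 df = 0.013697.
Step 6: alpha = 0.05. reject H0.

rho = 0.8571, p = 0.013697, reject H0 at alpha = 0.05.


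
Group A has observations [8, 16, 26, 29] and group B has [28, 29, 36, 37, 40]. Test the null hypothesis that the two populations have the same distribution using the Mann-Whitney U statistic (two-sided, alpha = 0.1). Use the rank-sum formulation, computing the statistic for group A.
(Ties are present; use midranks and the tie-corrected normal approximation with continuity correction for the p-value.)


Step 1: Combine and sort all 9 observations; assign midranks.
sorted (value, group): (8,X), (16,X), (26,X), (28,Y), (29,X), (29,Y), (36,Y), (37,Y), (40,Y)
ranks: 8->1, 16->2, 26->3, 28->4, 29->5.5, 29->5.5, 36->7, 37->8, 40->9
Step 2: Rank sum for X: R1 = 1 + 2 + 3 + 5.5 = 11.5.
Step 3: U_X = R1 - n1(n1+1)/2 = 11.5 - 4*5/2 = 11.5 - 10 = 1.5.
       U_Y = n1*n2 - U_X = 20 - 1.5 = 18.5.
Step 4: Ties are present, so use the tie-corrected normal approximation (with continuity correction) for the p-value.
Step 5: p-value = 0.049090; compare to alpha = 0.1. reject H0.

U_X = 1.5, p = 0.049090, reject H0 at alpha = 0.1.


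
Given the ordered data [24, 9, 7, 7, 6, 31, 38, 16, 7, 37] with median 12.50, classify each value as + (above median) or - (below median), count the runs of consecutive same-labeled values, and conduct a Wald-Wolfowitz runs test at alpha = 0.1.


Step 1: Compute median = 12.50; label A = above, B = below.
Labels in order: ABBBBAAABA  (n_A = 5, n_B = 5)
Step 2: Count runs R = 5.
Step 3: Under H0 (random ordering), E[R] = 2*n_A*n_B/(n_A+n_B) + 1 = 2*5*5/10 + 1 = 6.0000.
        Var[R] = 2*n_A*n_B*(2*n_A*n_B - n_A - n_B) / ((n_A+n_B)^2 * (n_A+n_B-1)) = 2000/900 = 2.2222.
        SD[R] = 1.4907.
Step 4: Continuity-corrected z = (R + 0.5 - E[R]) / SD[R] = (5 + 0.5 - 6.0000) / 1.4907 = -0.3354.
Step 5: Two-sided p-value via normal approximation = 2*(1 - Phi(|z|)) = 0.737316.
Step 6: alpha = 0.1. fail to reject H0.

R = 5, z = -0.3354, p = 0.737316, fail to reject H0.


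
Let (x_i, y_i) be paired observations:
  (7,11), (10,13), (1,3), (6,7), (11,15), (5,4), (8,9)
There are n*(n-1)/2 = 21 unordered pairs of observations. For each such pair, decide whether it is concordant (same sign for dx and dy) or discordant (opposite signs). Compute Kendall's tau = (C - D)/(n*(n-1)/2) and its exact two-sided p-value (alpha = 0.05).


Step 1: Enumerate the 21 unordered pairs (i,j) with i<j and classify each by sign(x_j-x_i) * sign(y_j-y_i).
  (1,2):dx=+3,dy=+2->C; (1,3):dx=-6,dy=-8->C; (1,4):dx=-1,dy=-4->C; (1,5):dx=+4,dy=+4->C
  (1,6):dx=-2,dy=-7->C; (1,7):dx=+1,dy=-2->D; (2,3):dx=-9,dy=-10->C; (2,4):dx=-4,dy=-6->C
  (2,5):dx=+1,dy=+2->C; (2,6):dx=-5,dy=-9->C; (2,7):dx=-2,dy=-4->C; (3,4):dx=+5,dy=+4->C
  (3,5):dx=+10,dy=+12->C; (3,6):dx=+4,dy=+1->C; (3,7):dx=+7,dy=+6->C; (4,5):dx=+5,dy=+8->C
  (4,6):dx=-1,dy=-3->C; (4,7):dx=+2,dy=+2->C; (5,6):dx=-6,dy=-11->C; (5,7):dx=-3,dy=-6->C
  (6,7):dx=+3,dy=+5->C
Step 2: C = 20, D = 1, total pairs = 21.
Step 3: tau = (C - D)/(n(n-1)/2) = (20 - 1)/21 = 0.904762.
Step 4: Exact two-sided p-value (enumerate n! = 5040 permutations of y under H0): p = 0.002778.
Step 5: alpha = 0.05. reject H0.

tau_b = 0.9048 (C=20, D=1), p = 0.002778, reject H0.


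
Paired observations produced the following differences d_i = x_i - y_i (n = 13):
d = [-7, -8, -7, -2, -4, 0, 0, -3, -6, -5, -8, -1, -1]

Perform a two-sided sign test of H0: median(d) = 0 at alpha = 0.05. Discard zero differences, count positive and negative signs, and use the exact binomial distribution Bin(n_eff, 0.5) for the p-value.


Step 1: Discard zero differences. Original n = 13; n_eff = number of nonzero differences = 11.
Nonzero differences (with sign): -7, -8, -7, -2, -4, -3, -6, -5, -8, -1, -1
Step 2: Count signs: positive = 0, negative = 11.
Step 3: Under H0: P(positive) = 0.5, so the number of positives S ~ Bin(11, 0.5).
Step 4: Two-sided exact p-value = sum of Bin(11,0.5) probabilities at or below the observed probability = 0.000977.
Step 5: alpha = 0.05. reject H0.

n_eff = 11, pos = 0, neg = 11, p = 0.000977, reject H0.


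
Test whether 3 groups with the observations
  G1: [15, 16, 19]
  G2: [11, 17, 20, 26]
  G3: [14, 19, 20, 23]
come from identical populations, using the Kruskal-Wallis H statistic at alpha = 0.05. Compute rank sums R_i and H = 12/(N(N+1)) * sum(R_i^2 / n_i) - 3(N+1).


Step 1: Combine all N = 11 observations and assign midranks.
sorted (value, group, rank): (11,G2,1), (14,G3,2), (15,G1,3), (16,G1,4), (17,G2,5), (19,G1,6.5), (19,G3,6.5), (20,G2,8.5), (20,G3,8.5), (23,G3,10), (26,G2,11)
Step 2: Sum ranks within each group.
R_1 = 13.5 (n_1 = 3)
R_2 = 25.5 (n_2 = 4)
R_3 = 27 (n_3 = 4)
Step 3: H = 12/(N(N+1)) * sum(R_i^2/n_i) - 3(N+1)
     = 12/(11*12) * (13.5^2/3 + 25.5^2/4 + 27^2/4) - 3*12
     = 0.090909 * 405.562 - 36
     = 0.869318.
Step 4: Ties present; correction factor C = 1 - 12/(11^3 - 11) = 0.990909. Corrected H = 0.869318 / 0.990909 = 0.877294.
Step 5: Under H0, H ~ chi^2(2); p-value = 0.644909.
Step 6: alpha = 0.05. fail to reject H0.

H = 0.8773, df = 2, p = 0.644909, fail to reject H0.


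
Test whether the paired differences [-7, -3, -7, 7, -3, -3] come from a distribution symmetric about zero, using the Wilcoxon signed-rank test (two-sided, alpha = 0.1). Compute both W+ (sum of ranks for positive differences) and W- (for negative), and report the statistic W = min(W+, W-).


Step 1: Drop any zero differences (none here) and take |d_i|.
|d| = [7, 3, 7, 7, 3, 3]
Step 2: Midrank |d_i| (ties get averaged ranks).
ranks: |7|->5, |3|->2, |7|->5, |7|->5, |3|->2, |3|->2
Step 3: Attach original signs; sum ranks with positive sign and with negative sign.
W+ = 5 = 5
W- = 5 + 2 + 5 + 2 + 2 = 16
(Check: W+ + W- = 21 should equal n(n+1)/2 = 21.)
Step 4: Test statistic W = min(W+, W-) = 5.
Step 5: Ties in |d|, so use the tie-corrected normal approximation.
        E[W] = n(n+1)/4 = 6*7/4 = 10.5.
        Tie groups: |d|=3 (t=3), |d|=7 (t=3); sum(t^3 - t) = 48.
        Var[W] = n(n+1)(2n+1)/24 - sum(t^3-t)/48 = 546/24 - 48/48 = 21.75.
        z = (W - E[W]) / sqrt(Var[W]) = (5 - 10.5) / 4.6637 = -1.1793.
        Two-sided p = 2*Phi(z) = 0.238269.
Step 6: alpha = 0.1. fail to reject H0.

W+ = 5, W- = 16, W = min = 5, p = 0.238269, fail to reject H0.


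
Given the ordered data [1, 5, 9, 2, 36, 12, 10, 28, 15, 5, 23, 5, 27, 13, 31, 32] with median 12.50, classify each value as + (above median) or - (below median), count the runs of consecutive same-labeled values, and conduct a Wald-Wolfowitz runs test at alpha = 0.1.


Step 1: Compute median = 12.50; label A = above, B = below.
Labels in order: BBBBABBAABABAAAA  (n_A = 8, n_B = 8)
Step 2: Count runs R = 8.
Step 3: Under H0 (random ordering), E[R] = 2*n_A*n_B/(n_A+n_B) + 1 = 2*8*8/16 + 1 = 9.0000.
        Var[R] = 2*n_A*n_B*(2*n_A*n_B - n_A - n_B) / ((n_A+n_B)^2 * (n_A+n_B-1)) = 14336/3840 = 3.7333.
        SD[R] = 1.9322.
Step 4: Continuity-corrected z = (R + 0.5 - E[R]) / SD[R] = (8 + 0.5 - 9.0000) / 1.9322 = -0.2588.
Step 5: Two-sided p-value via normal approximation = 2*(1 - Phi(|z|)) = 0.795809.
Step 6: alpha = 0.1. fail to reject H0.

R = 8, z = -0.2588, p = 0.795809, fail to reject H0.


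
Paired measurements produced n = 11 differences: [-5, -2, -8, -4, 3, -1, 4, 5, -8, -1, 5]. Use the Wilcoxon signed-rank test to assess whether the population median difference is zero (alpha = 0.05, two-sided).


Step 1: Drop any zero differences (none here) and take |d_i|.
|d| = [5, 2, 8, 4, 3, 1, 4, 5, 8, 1, 5]
Step 2: Midrank |d_i| (ties get averaged ranks).
ranks: |5|->8, |2|->3, |8|->10.5, |4|->5.5, |3|->4, |1|->1.5, |4|->5.5, |5|->8, |8|->10.5, |1|->1.5, |5|->8
Step 3: Attach original signs; sum ranks with positive sign and with negative sign.
W+ = 4 + 5.5 + 8 + 8 = 25.5
W- = 8 + 3 + 10.5 + 5.5 + 1.5 + 10.5 + 1.5 = 40.5
(Check: W+ + W- = 66 should equal n(n+1)/2 = 66.)
Step 4: Test statistic W = min(W+, W-) = 25.5.
Step 5: Ties in |d|, so use the tie-corrected normal approximation.
        E[W] = n(n+1)/4 = 11*12/4 = 33.
        Tie groups: |d|=1 (t=2), |d|=4 (t=2), |d|=5 (t=3), |d|=8 (t=2); sum(t^3 - t) = 42.
        Var[W] = n(n+1)(2n+1)/24 - sum(t^3-t)/48 = 3036/24 - 42/48 = 125.625.
        z = (W - E[W]) / sqrt(Var[W]) = (25.5 - 33) / 11.2083 = -0.6691.
        Two-sided p = 2*Phi(z) = 0.503400.
Step 6: alpha = 0.05. fail to reject H0.

W+ = 25.5, W- = 40.5, W = min = 25.5, p = 0.503400, fail to reject H0.


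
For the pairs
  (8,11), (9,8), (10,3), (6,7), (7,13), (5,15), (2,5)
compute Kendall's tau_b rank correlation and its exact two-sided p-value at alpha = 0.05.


Step 1: Enumerate the 21 unordered pairs (i,j) with i<j and classify each by sign(x_j-x_i) * sign(y_j-y_i).
  (1,2):dx=+1,dy=-3->D; (1,3):dx=+2,dy=-8->D; (1,4):dx=-2,dy=-4->C; (1,5):dx=-1,dy=+2->D
  (1,6):dx=-3,dy=+4->D; (1,7):dx=-6,dy=-6->C; (2,3):dx=+1,dy=-5->D; (2,4):dx=-3,dy=-1->C
  (2,5):dx=-2,dy=+5->D; (2,6):dx=-4,dy=+7->D; (2,7):dx=-7,dy=-3->C; (3,4):dx=-4,dy=+4->D
  (3,5):dx=-3,dy=+10->D; (3,6):dx=-5,dy=+12->D; (3,7):dx=-8,dy=+2->D; (4,5):dx=+1,dy=+6->C
  (4,6):dx=-1,dy=+8->D; (4,7):dx=-4,dy=-2->C; (5,6):dx=-2,dy=+2->D; (5,7):dx=-5,dy=-8->C
  (6,7):dx=-3,dy=-10->C
Step 2: C = 8, D = 13, total pairs = 21.
Step 3: tau = (C - D)/(n(n-1)/2) = (8 - 13)/21 = -0.238095.
Step 4: Exact two-sided p-value (enumerate n! = 5040 permutations of y under H0): p = 0.561905.
Step 5: alpha = 0.05. fail to reject H0.

tau_b = -0.2381 (C=8, D=13), p = 0.561905, fail to reject H0.


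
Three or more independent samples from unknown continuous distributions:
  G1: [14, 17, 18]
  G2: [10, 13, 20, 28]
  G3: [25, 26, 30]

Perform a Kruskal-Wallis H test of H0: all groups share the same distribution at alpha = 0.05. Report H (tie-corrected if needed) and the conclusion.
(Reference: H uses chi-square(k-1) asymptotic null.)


Step 1: Combine all N = 10 observations and assign midranks.
sorted (value, group, rank): (10,G2,1), (13,G2,2), (14,G1,3), (17,G1,4), (18,G1,5), (20,G2,6), (25,G3,7), (26,G3,8), (28,G2,9), (30,G3,10)
Step 2: Sum ranks within each group.
R_1 = 12 (n_1 = 3)
R_2 = 18 (n_2 = 4)
R_3 = 25 (n_3 = 3)
Step 3: H = 12/(N(N+1)) * sum(R_i^2/n_i) - 3(N+1)
     = 12/(10*11) * (12^2/3 + 18^2/4 + 25^2/3) - 3*11
     = 0.109091 * 337.333 - 33
     = 3.800000.
Step 4: No ties, so H is used without correction.
Step 5: Under H0, H ~ chi^2(2); p-value = 0.149569.
Step 6: alpha = 0.05. fail to reject H0.

H = 3.8000, df = 2, p = 0.149569, fail to reject H0.


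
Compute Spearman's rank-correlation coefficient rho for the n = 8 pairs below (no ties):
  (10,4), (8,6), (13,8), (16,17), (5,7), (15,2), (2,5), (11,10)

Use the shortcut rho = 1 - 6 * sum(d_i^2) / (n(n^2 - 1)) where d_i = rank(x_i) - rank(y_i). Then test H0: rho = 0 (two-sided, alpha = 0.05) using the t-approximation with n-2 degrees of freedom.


Step 1: Rank x and y separately (midranks; no ties here).
rank(x): 10->4, 8->3, 13->6, 16->8, 5->2, 15->7, 2->1, 11->5
rank(y): 4->2, 6->4, 8->6, 17->8, 7->5, 2->1, 5->3, 10->7
Step 2: d_i = R_x(i) - R_y(i); compute d_i^2.
  (4-2)^2=4, (3-4)^2=1, (6-6)^2=0, (8-8)^2=0, (2-5)^2=9, (7-1)^2=36, (1-3)^2=4, (5-7)^2=4
sum(d^2) = 58.
Step 3: rho = 1 - 6*58 / (8*(8^2 - 1)) = 1 - 348/504 = 0.309524.
Step 4: Under H0, t = rho * sqrt((n-2)/(1-rho^2)) = 0.7973 ~ t(6).
Step 5: Two-sided p-value from the t-distribution with 6 df = 0.455645.
Step 6: alpha = 0.05. fail to reject H0.

rho = 0.3095, p = 0.455645, fail to reject H0 at alpha = 0.05.


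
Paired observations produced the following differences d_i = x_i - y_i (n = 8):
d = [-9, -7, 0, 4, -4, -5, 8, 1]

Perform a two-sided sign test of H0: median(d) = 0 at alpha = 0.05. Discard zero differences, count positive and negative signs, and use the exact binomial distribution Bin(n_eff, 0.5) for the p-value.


Step 1: Discard zero differences. Original n = 8; n_eff = number of nonzero differences = 7.
Nonzero differences (with sign): -9, -7, +4, -4, -5, +8, +1
Step 2: Count signs: positive = 3, negative = 4.
Step 3: Under H0: P(positive) = 0.5, so the number of positives S ~ Bin(7, 0.5).
Step 4: Two-sided exact p-value = sum of Bin(7,0.5) probabilities at or below the observed probability = 1.000000.
Step 5: alpha = 0.05. fail to reject H0.

n_eff = 7, pos = 3, neg = 4, p = 1.000000, fail to reject H0.


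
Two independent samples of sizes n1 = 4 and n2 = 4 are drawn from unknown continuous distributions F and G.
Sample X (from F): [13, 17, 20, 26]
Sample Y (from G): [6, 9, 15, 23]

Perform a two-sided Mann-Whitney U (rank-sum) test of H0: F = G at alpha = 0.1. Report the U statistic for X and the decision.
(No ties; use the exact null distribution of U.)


Step 1: Combine and sort all 8 observations; assign midranks.
sorted (value, group): (6,Y), (9,Y), (13,X), (15,Y), (17,X), (20,X), (23,Y), (26,X)
ranks: 6->1, 9->2, 13->3, 15->4, 17->5, 20->6, 23->7, 26->8
Step 2: Rank sum for X: R1 = 3 + 5 + 6 + 8 = 22.
Step 3: U_X = R1 - n1(n1+1)/2 = 22 - 4*5/2 = 22 - 10 = 12.
       U_Y = n1*n2 - U_X = 16 - 12 = 4.
Step 4: No ties, so the exact null distribution of U (based on enumerating the C(8,4) = 70 equally likely rank assignments) gives the two-sided p-value.
Step 5: p-value = 0.342857; compare to alpha = 0.1. fail to reject H0.

U_X = 12, p = 0.342857, fail to reject H0 at alpha = 0.1.


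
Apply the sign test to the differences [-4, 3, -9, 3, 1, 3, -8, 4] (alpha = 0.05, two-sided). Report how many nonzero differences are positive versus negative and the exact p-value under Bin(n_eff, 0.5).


Step 1: Discard zero differences. Original n = 8; n_eff = number of nonzero differences = 8.
Nonzero differences (with sign): -4, +3, -9, +3, +1, +3, -8, +4
Step 2: Count signs: positive = 5, negative = 3.
Step 3: Under H0: P(positive) = 0.5, so the number of positives S ~ Bin(8, 0.5).
Step 4: Two-sided exact p-value = sum of Bin(8,0.5) probabilities at or below the observed probability = 0.726562.
Step 5: alpha = 0.05. fail to reject H0.

n_eff = 8, pos = 5, neg = 3, p = 0.726562, fail to reject H0.


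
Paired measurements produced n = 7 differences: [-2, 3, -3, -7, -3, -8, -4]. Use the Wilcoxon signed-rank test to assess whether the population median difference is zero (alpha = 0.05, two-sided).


Step 1: Drop any zero differences (none here) and take |d_i|.
|d| = [2, 3, 3, 7, 3, 8, 4]
Step 2: Midrank |d_i| (ties get averaged ranks).
ranks: |2|->1, |3|->3, |3|->3, |7|->6, |3|->3, |8|->7, |4|->5
Step 3: Attach original signs; sum ranks with positive sign and with negative sign.
W+ = 3 = 3
W- = 1 + 3 + 6 + 3 + 7 + 5 = 25
(Check: W+ + W- = 28 should equal n(n+1)/2 = 28.)
Step 4: Test statistic W = min(W+, W-) = 3.
Step 5: Ties in |d|, so use the tie-corrected normal approximation.
        E[W] = n(n+1)/4 = 7*8/4 = 14.
        Tie groups: |d|=3 (t=3); sum(t^3 - t) = 24.
        Var[W] = n(n+1)(2n+1)/24 - sum(t^3-t)/48 = 840/24 - 24/48 = 34.5.
        z = (W - E[W]) / sqrt(Var[W]) = (3 - 14) / 5.8737 = -1.8728.
        Two-sided p = 2*Phi(z) = 0.061101.
Step 6: alpha = 0.05. fail to reject H0.

W+ = 3, W- = 25, W = min = 3, p = 0.061101, fail to reject H0.


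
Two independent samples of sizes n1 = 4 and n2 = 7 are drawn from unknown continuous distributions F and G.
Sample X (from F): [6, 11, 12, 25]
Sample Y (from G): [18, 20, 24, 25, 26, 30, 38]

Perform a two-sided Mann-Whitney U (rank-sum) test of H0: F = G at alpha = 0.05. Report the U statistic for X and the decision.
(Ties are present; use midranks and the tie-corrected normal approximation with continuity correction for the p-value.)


Step 1: Combine and sort all 11 observations; assign midranks.
sorted (value, group): (6,X), (11,X), (12,X), (18,Y), (20,Y), (24,Y), (25,X), (25,Y), (26,Y), (30,Y), (38,Y)
ranks: 6->1, 11->2, 12->3, 18->4, 20->5, 24->6, 25->7.5, 25->7.5, 26->9, 30->10, 38->11
Step 2: Rank sum for X: R1 = 1 + 2 + 3 + 7.5 = 13.5.
Step 3: U_X = R1 - n1(n1+1)/2 = 13.5 - 4*5/2 = 13.5 - 10 = 3.5.
       U_Y = n1*n2 - U_X = 28 - 3.5 = 24.5.
Step 4: Ties are present, so use the tie-corrected normal approximation (with continuity correction) for the p-value.
Step 5: p-value = 0.058207; compare to alpha = 0.05. fail to reject H0.

U_X = 3.5, p = 0.058207, fail to reject H0 at alpha = 0.05.


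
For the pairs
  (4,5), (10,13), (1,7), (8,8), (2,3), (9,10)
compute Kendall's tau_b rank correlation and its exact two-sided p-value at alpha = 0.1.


Step 1: Enumerate the 15 unordered pairs (i,j) with i<j and classify each by sign(x_j-x_i) * sign(y_j-y_i).
  (1,2):dx=+6,dy=+8->C; (1,3):dx=-3,dy=+2->D; (1,4):dx=+4,dy=+3->C; (1,5):dx=-2,dy=-2->C
  (1,6):dx=+5,dy=+5->C; (2,3):dx=-9,dy=-6->C; (2,4):dx=-2,dy=-5->C; (2,5):dx=-8,dy=-10->C
  (2,6):dx=-1,dy=-3->C; (3,4):dx=+7,dy=+1->C; (3,5):dx=+1,dy=-4->D; (3,6):dx=+8,dy=+3->C
  (4,5):dx=-6,dy=-5->C; (4,6):dx=+1,dy=+2->C; (5,6):dx=+7,dy=+7->C
Step 2: C = 13, D = 2, total pairs = 15.
Step 3: tau = (C - D)/(n(n-1)/2) = (13 - 2)/15 = 0.733333.
Step 4: Exact two-sided p-value (enumerate n! = 720 permutations of y under H0): p = 0.055556.
Step 5: alpha = 0.1. reject H0.

tau_b = 0.7333 (C=13, D=2), p = 0.055556, reject H0.


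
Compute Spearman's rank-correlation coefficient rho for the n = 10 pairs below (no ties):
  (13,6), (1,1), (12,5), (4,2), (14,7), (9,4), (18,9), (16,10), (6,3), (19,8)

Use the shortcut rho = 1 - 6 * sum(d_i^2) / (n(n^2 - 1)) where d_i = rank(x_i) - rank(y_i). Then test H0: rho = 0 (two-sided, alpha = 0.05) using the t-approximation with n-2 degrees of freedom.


Step 1: Rank x and y separately (midranks; no ties here).
rank(x): 13->6, 1->1, 12->5, 4->2, 14->7, 9->4, 18->9, 16->8, 6->3, 19->10
rank(y): 6->6, 1->1, 5->5, 2->2, 7->7, 4->4, 9->9, 10->10, 3->3, 8->8
Step 2: d_i = R_x(i) - R_y(i); compute d_i^2.
  (6-6)^2=0, (1-1)^2=0, (5-5)^2=0, (2-2)^2=0, (7-7)^2=0, (4-4)^2=0, (9-9)^2=0, (8-10)^2=4, (3-3)^2=0, (10-8)^2=4
sum(d^2) = 8.
Step 3: rho = 1 - 6*8 / (10*(10^2 - 1)) = 1 - 48/990 = 0.951515.
Step 4: Under H0, t = rho * sqrt((n-2)/(1-rho^2)) = 8.7493 ~ t(8).
Step 5: Two-sided p-value from the t-distribution with 8 df = 0.000023.
Step 6: alpha = 0.05. reject H0.

rho = 0.9515, p = 0.000023, reject H0 at alpha = 0.05.


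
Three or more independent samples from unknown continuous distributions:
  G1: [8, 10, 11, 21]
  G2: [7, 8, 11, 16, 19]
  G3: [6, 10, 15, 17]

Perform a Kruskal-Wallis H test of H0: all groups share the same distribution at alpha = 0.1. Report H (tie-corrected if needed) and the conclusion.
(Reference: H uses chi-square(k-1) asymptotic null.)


Step 1: Combine all N = 13 observations and assign midranks.
sorted (value, group, rank): (6,G3,1), (7,G2,2), (8,G1,3.5), (8,G2,3.5), (10,G1,5.5), (10,G3,5.5), (11,G1,7.5), (11,G2,7.5), (15,G3,9), (16,G2,10), (17,G3,11), (19,G2,12), (21,G1,13)
Step 2: Sum ranks within each group.
R_1 = 29.5 (n_1 = 4)
R_2 = 35 (n_2 = 5)
R_3 = 26.5 (n_3 = 4)
Step 3: H = 12/(N(N+1)) * sum(R_i^2/n_i) - 3(N+1)
     = 12/(13*14) * (29.5^2/4 + 35^2/5 + 26.5^2/4) - 3*14
     = 0.065934 * 638.125 - 42
     = 0.074176.
Step 4: Ties present; correction factor C = 1 - 18/(13^3 - 13) = 0.991758. Corrected H = 0.074176 / 0.991758 = 0.074792.
Step 5: Under H0, H ~ chi^2(2); p-value = 0.963294.
Step 6: alpha = 0.1. fail to reject H0.

H = 0.0748, df = 2, p = 0.963294, fail to reject H0.


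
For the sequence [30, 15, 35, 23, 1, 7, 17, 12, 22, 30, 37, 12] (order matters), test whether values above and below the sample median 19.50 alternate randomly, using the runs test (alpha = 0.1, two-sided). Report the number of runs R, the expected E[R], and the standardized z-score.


Step 1: Compute median = 19.50; label A = above, B = below.
Labels in order: ABAABBBBAAAB  (n_A = 6, n_B = 6)
Step 2: Count runs R = 6.
Step 3: Under H0 (random ordering), E[R] = 2*n_A*n_B/(n_A+n_B) + 1 = 2*6*6/12 + 1 = 7.0000.
        Var[R] = 2*n_A*n_B*(2*n_A*n_B - n_A - n_B) / ((n_A+n_B)^2 * (n_A+n_B-1)) = 4320/1584 = 2.7273.
        SD[R] = 1.6514.
Step 4: Continuity-corrected z = (R + 0.5 - E[R]) / SD[R] = (6 + 0.5 - 7.0000) / 1.6514 = -0.3028.
Step 5: Two-sided p-value via normal approximation = 2*(1 - Phi(|z|)) = 0.762069.
Step 6: alpha = 0.1. fail to reject H0.

R = 6, z = -0.3028, p = 0.762069, fail to reject H0.


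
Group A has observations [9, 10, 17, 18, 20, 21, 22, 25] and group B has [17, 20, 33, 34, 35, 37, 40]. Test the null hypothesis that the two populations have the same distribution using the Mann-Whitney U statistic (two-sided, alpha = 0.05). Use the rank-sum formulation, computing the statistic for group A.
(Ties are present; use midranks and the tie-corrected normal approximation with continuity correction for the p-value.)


Step 1: Combine and sort all 15 observations; assign midranks.
sorted (value, group): (9,X), (10,X), (17,X), (17,Y), (18,X), (20,X), (20,Y), (21,X), (22,X), (25,X), (33,Y), (34,Y), (35,Y), (37,Y), (40,Y)
ranks: 9->1, 10->2, 17->3.5, 17->3.5, 18->5, 20->6.5, 20->6.5, 21->8, 22->9, 25->10, 33->11, 34->12, 35->13, 37->14, 40->15
Step 2: Rank sum for X: R1 = 1 + 2 + 3.5 + 5 + 6.5 + 8 + 9 + 10 = 45.
Step 3: U_X = R1 - n1(n1+1)/2 = 45 - 8*9/2 = 45 - 36 = 9.
       U_Y = n1*n2 - U_X = 56 - 9 = 47.
Step 4: Ties are present, so use the tie-corrected normal approximation (with continuity correction) for the p-value.
Step 5: p-value = 0.031969; compare to alpha = 0.05. reject H0.

U_X = 9, p = 0.031969, reject H0 at alpha = 0.05.


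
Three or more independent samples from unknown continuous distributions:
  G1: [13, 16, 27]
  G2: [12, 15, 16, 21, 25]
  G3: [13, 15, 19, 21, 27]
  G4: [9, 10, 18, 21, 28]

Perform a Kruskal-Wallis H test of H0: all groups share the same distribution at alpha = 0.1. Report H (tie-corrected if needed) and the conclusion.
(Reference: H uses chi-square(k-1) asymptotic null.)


Step 1: Combine all N = 18 observations and assign midranks.
sorted (value, group, rank): (9,G4,1), (10,G4,2), (12,G2,3), (13,G1,4.5), (13,G3,4.5), (15,G2,6.5), (15,G3,6.5), (16,G1,8.5), (16,G2,8.5), (18,G4,10), (19,G3,11), (21,G2,13), (21,G3,13), (21,G4,13), (25,G2,15), (27,G1,16.5), (27,G3,16.5), (28,G4,18)
Step 2: Sum ranks within each group.
R_1 = 29.5 (n_1 = 3)
R_2 = 46 (n_2 = 5)
R_3 = 51.5 (n_3 = 5)
R_4 = 44 (n_4 = 5)
Step 3: H = 12/(N(N+1)) * sum(R_i^2/n_i) - 3(N+1)
     = 12/(18*19) * (29.5^2/3 + 46^2/5 + 51.5^2/5 + 44^2/5) - 3*19
     = 0.035088 * 1630.93 - 57
     = 0.225731.
Step 4: Ties present; correction factor C = 1 - 48/(18^3 - 18) = 0.991744. Corrected H = 0.225731 / 0.991744 = 0.227610.
Step 5: Under H0, H ~ chi^2(3); p-value = 0.973014.
Step 6: alpha = 0.1. fail to reject H0.

H = 0.2276, df = 3, p = 0.973014, fail to reject H0.


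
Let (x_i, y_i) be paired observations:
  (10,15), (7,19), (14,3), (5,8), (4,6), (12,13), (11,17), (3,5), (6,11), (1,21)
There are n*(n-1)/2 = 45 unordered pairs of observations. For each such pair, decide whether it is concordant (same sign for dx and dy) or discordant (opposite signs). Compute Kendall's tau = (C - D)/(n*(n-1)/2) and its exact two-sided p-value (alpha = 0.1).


Step 1: Enumerate the 45 unordered pairs (i,j) with i<j and classify each by sign(x_j-x_i) * sign(y_j-y_i).
  (1,2):dx=-3,dy=+4->D; (1,3):dx=+4,dy=-12->D; (1,4):dx=-5,dy=-7->C; (1,5):dx=-6,dy=-9->C
  (1,6):dx=+2,dy=-2->D; (1,7):dx=+1,dy=+2->C; (1,8):dx=-7,dy=-10->C; (1,9):dx=-4,dy=-4->C
  (1,10):dx=-9,dy=+6->D; (2,3):dx=+7,dy=-16->D; (2,4):dx=-2,dy=-11->C; (2,5):dx=-3,dy=-13->C
  (2,6):dx=+5,dy=-6->D; (2,7):dx=+4,dy=-2->D; (2,8):dx=-4,dy=-14->C; (2,9):dx=-1,dy=-8->C
  (2,10):dx=-6,dy=+2->D; (3,4):dx=-9,dy=+5->D; (3,5):dx=-10,dy=+3->D; (3,6):dx=-2,dy=+10->D
  (3,7):dx=-3,dy=+14->D; (3,8):dx=-11,dy=+2->D; (3,9):dx=-8,dy=+8->D; (3,10):dx=-13,dy=+18->D
  (4,5):dx=-1,dy=-2->C; (4,6):dx=+7,dy=+5->C; (4,7):dx=+6,dy=+9->C; (4,8):dx=-2,dy=-3->C
  (4,9):dx=+1,dy=+3->C; (4,10):dx=-4,dy=+13->D; (5,6):dx=+8,dy=+7->C; (5,7):dx=+7,dy=+11->C
  (5,8):dx=-1,dy=-1->C; (5,9):dx=+2,dy=+5->C; (5,10):dx=-3,dy=+15->D; (6,7):dx=-1,dy=+4->D
  (6,8):dx=-9,dy=-8->C; (6,9):dx=-6,dy=-2->C; (6,10):dx=-11,dy=+8->D; (7,8):dx=-8,dy=-12->C
  (7,9):dx=-5,dy=-6->C; (7,10):dx=-10,dy=+4->D; (8,9):dx=+3,dy=+6->C; (8,10):dx=-2,dy=+16->D
  (9,10):dx=-5,dy=+10->D
Step 2: C = 23, D = 22, total pairs = 45.
Step 3: tau = (C - D)/(n(n-1)/2) = (23 - 22)/45 = 0.022222.
Step 4: Exact two-sided p-value (enumerate n! = 3628800 permutations of y under H0): p = 1.000000.
Step 5: alpha = 0.1. fail to reject H0.

tau_b = 0.0222 (C=23, D=22), p = 1.000000, fail to reject H0.


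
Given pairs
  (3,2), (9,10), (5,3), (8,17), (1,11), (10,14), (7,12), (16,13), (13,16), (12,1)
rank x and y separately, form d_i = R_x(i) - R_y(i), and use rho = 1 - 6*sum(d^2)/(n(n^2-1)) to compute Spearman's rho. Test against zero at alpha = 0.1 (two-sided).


Step 1: Rank x and y separately (midranks; no ties here).
rank(x): 3->2, 9->6, 5->3, 8->5, 1->1, 10->7, 7->4, 16->10, 13->9, 12->8
rank(y): 2->2, 10->4, 3->3, 17->10, 11->5, 14->8, 12->6, 13->7, 16->9, 1->1
Step 2: d_i = R_x(i) - R_y(i); compute d_i^2.
  (2-2)^2=0, (6-4)^2=4, (3-3)^2=0, (5-10)^2=25, (1-5)^2=16, (7-8)^2=1, (4-6)^2=4, (10-7)^2=9, (9-9)^2=0, (8-1)^2=49
sum(d^2) = 108.
Step 3: rho = 1 - 6*108 / (10*(10^2 - 1)) = 1 - 648/990 = 0.345455.
Step 4: Under H0, t = rho * sqrt((n-2)/(1-rho^2)) = 1.0412 ~ t(8).
Step 5: Two-sided p-value from the t-distribution with 8 df = 0.328227.
Step 6: alpha = 0.1. fail to reject H0.

rho = 0.3455, p = 0.328227, fail to reject H0 at alpha = 0.1.


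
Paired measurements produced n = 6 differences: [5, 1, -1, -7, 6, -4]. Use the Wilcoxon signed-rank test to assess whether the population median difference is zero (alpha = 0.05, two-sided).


Step 1: Drop any zero differences (none here) and take |d_i|.
|d| = [5, 1, 1, 7, 6, 4]
Step 2: Midrank |d_i| (ties get averaged ranks).
ranks: |5|->4, |1|->1.5, |1|->1.5, |7|->6, |6|->5, |4|->3
Step 3: Attach original signs; sum ranks with positive sign and with negative sign.
W+ = 4 + 1.5 + 5 = 10.5
W- = 1.5 + 6 + 3 = 10.5
(Check: W+ + W- = 21 should equal n(n+1)/2 = 21.)
Step 4: Test statistic W = min(W+, W-) = 10.5.
Step 5: Ties in |d|, so use the tie-corrected normal approximation.
        E[W] = n(n+1)/4 = 6*7/4 = 10.5.
        Tie groups: |d|=1 (t=2); sum(t^3 - t) = 6.
        Var[W] = n(n+1)(2n+1)/24 - sum(t^3-t)/48 = 546/24 - 6/48 = 22.625.
        z = (W - E[W]) / sqrt(Var[W]) = (10.5 - 10.5) / 4.7566 = 0.0000.
        Two-sided p = 2*Phi(z) = 1.000000.
Step 6: alpha = 0.05. fail to reject H0.

W+ = 10.5, W- = 10.5, W = min = 10.5, p = 1.000000, fail to reject H0.


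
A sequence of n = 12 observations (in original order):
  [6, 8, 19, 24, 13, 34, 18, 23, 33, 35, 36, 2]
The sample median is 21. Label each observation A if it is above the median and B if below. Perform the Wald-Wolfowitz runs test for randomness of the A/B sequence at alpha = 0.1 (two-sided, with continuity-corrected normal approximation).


Step 1: Compute median = 21; label A = above, B = below.
Labels in order: BBBABABAAAAB  (n_A = 6, n_B = 6)
Step 2: Count runs R = 7.
Step 3: Under H0 (random ordering), E[R] = 2*n_A*n_B/(n_A+n_B) + 1 = 2*6*6/12 + 1 = 7.0000.
        Var[R] = 2*n_A*n_B*(2*n_A*n_B - n_A - n_B) / ((n_A+n_B)^2 * (n_A+n_B-1)) = 4320/1584 = 2.7273.
        SD[R] = 1.6514.
Step 4: R = E[R], so z = 0 with no continuity correction.
Step 5: Two-sided p-value via normal approximation = 2*(1 - Phi(|z|)) = 1.000000.
Step 6: alpha = 0.1. fail to reject H0.

R = 7, z = 0.0000, p = 1.000000, fail to reject H0.


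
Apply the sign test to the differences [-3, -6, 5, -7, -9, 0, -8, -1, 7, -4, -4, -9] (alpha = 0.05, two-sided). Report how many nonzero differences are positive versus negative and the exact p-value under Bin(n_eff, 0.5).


Step 1: Discard zero differences. Original n = 12; n_eff = number of nonzero differences = 11.
Nonzero differences (with sign): -3, -6, +5, -7, -9, -8, -1, +7, -4, -4, -9
Step 2: Count signs: positive = 2, negative = 9.
Step 3: Under H0: P(positive) = 0.5, so the number of positives S ~ Bin(11, 0.5).
Step 4: Two-sided exact p-value = sum of Bin(11,0.5) probabilities at or below the observed probability = 0.065430.
Step 5: alpha = 0.05. fail to reject H0.

n_eff = 11, pos = 2, neg = 9, p = 0.065430, fail to reject H0.


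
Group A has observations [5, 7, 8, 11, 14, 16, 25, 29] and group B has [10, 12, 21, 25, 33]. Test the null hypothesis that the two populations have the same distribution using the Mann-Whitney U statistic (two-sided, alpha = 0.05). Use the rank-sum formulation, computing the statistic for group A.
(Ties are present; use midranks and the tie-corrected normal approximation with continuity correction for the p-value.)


Step 1: Combine and sort all 13 observations; assign midranks.
sorted (value, group): (5,X), (7,X), (8,X), (10,Y), (11,X), (12,Y), (14,X), (16,X), (21,Y), (25,X), (25,Y), (29,X), (33,Y)
ranks: 5->1, 7->2, 8->3, 10->4, 11->5, 12->6, 14->7, 16->8, 21->9, 25->10.5, 25->10.5, 29->12, 33->13
Step 2: Rank sum for X: R1 = 1 + 2 + 3 + 5 + 7 + 8 + 10.5 + 12 = 48.5.
Step 3: U_X = R1 - n1(n1+1)/2 = 48.5 - 8*9/2 = 48.5 - 36 = 12.5.
       U_Y = n1*n2 - U_X = 40 - 12.5 = 27.5.
Step 4: Ties are present, so use the tie-corrected normal approximation (with continuity correction) for the p-value.
Step 5: p-value = 0.304842; compare to alpha = 0.05. fail to reject H0.

U_X = 12.5, p = 0.304842, fail to reject H0 at alpha = 0.05.
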